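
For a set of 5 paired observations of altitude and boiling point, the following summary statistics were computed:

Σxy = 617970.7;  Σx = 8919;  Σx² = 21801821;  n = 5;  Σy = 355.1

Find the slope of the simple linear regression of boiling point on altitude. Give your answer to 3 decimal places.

-0.003

Sxx = Σx² − (Σx)²/n = 21801821 − 15909712.2 = 5892108.8
Sxy = Σxy − (Σx)(Σy)/n = 617970.7 − 633427.38 = -15456.68
b = Sxy/Sxx = -15456.68/5892108.8 = -0.002623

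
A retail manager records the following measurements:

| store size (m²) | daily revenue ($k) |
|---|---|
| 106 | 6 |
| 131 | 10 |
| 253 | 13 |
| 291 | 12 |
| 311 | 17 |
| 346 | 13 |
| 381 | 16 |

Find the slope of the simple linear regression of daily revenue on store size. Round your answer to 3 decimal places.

0.030

n = 7, Σx = 1819, Σy = 87, Σxy = 24608, Σx² = 538685
Sxx = Σx² − (Σx)²/n = 538685 − 472680.142857 = 66004.857143
Sxy = Σxy − (Σx)(Σy)/n = 24608 − 22607.571429 = 2000.428571
b = Sxy/Sxx = 2000.428571/66004.857143 = 0.030307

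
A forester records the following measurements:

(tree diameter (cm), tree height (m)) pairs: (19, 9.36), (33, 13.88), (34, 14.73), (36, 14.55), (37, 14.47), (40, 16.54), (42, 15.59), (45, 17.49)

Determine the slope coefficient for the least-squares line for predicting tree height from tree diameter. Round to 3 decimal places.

n = 8, Σx = 286, Σy = 116.61, Σxy = 4299.32, Σx² = 10660
Sxx = Σx² − (Σx)²/n = 10660 − 10224.5 = 435.5
Sxy = Σxy − (Σx)(Σy)/n = 4299.32 − 4168.8075 = 130.5125
b = Sxy/Sxx = 130.5125/435.5 = 0.299684

0.300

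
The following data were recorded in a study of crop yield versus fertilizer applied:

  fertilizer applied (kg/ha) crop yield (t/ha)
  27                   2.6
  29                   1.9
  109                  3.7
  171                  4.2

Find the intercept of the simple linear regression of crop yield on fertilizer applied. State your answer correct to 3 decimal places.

1.909

n = 4, Σx = 336, Σy = 12.4, Σxy = 1246.8, Σx² = 42692
Sxx = Σx² − (Σx)²/n = 42692 − 28224 = 14468
Sxy = Σxy − (Σx)(Σy)/n = 1246.8 − 1041.6 = 205.2
b = Sxy/Sxx = 205.2/14468 = 0.014183
a = ȳ − b·x̄ = 3.1 − 0.014183·84 = 1.908626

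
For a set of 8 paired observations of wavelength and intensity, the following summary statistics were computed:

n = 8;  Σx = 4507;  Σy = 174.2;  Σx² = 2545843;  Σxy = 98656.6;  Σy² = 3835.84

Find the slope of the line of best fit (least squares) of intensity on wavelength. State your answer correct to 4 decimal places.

0.0770

Sxx = Σx² − (Σx)²/n = 2545843 − 2539131.125 = 6711.875
Sxy = Σxy − (Σx)(Σy)/n = 98656.6 − 98139.925 = 516.675
b = Sxy/Sxx = 516.675/6711.875 = 0.076979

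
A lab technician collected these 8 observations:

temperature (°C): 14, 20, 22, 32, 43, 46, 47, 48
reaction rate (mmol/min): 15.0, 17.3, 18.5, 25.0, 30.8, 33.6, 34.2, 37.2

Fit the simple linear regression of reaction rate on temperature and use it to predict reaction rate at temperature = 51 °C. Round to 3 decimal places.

n = 8, Σx = 272, Σy = 211.6, Σxy = 8026, Σx² = 10582
Sxx = Σx² − (Σx)²/n = 10582 − 9248 = 1334
Sxy = Σxy − (Σx)(Σy)/n = 8026 − 7194.4 = 831.6
b = Sxy/Sxx = 831.6/1334 = 0.623388
a = ȳ − b·x̄ = 26.45 − 0.623388·34 = 5.254798
ŷ(51) = a + b·51 = 5.254798 + 0.623388·51 = 37.047601

37.048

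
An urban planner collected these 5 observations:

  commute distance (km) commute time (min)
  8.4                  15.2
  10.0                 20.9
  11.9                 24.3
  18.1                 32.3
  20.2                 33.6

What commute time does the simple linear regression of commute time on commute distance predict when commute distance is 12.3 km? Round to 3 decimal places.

n = 5, Σx = 68.6, Σy = 126.3, Σxy = 1889.2, Σx² = 1047.82
Sxx = Σx² − (Σx)²/n = 1047.82 − 941.192 = 106.628
Sxy = Σxy − (Σx)(Σy)/n = 1889.2 − 1732.836 = 156.364
b = Sxy/Sxx = 156.364/106.628 = 1.466444
a = ȳ − b·x̄ = 25.26 − 1.466444·13.72 = 5.140387
ŷ(12.3) = a + b·12.3 = 5.140387 + 1.466444·12.3 = 23.177649

23.178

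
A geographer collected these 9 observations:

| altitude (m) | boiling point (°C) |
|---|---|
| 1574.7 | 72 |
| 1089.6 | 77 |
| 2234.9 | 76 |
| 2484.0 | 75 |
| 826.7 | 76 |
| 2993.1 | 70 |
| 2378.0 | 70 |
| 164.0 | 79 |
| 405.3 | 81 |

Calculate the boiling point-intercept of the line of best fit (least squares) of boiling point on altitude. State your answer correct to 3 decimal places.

n = 9, Σx = 14150.3, Σy = 676, Σxy = 1038021.5, Σx² = 30320070.85
Sxx = Σx² − (Σx)²/n = 30320070.85 − 22247887.787778 = 8072183.062222
Sxy = Σxy − (Σx)(Σy)/n = 1038021.5 − 1062844.755556 = -24823.255556
b = Sxy/Sxx = -24823.255556/8072183.062222 = -0.003075
a = ȳ − b·x̄ = 75.111111 − (-0.003075)·1572.255556 = 79.946049

79.946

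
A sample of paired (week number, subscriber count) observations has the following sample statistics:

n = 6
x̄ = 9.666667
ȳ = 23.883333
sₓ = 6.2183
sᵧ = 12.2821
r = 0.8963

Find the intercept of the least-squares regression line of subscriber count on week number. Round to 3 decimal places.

6.770

b = r · sᵧ/sₓ = 0.8963 · 12.2821/6.2183 = 1.770331
a = ȳ − b·x̄ = 23.883333 − 1.770331·9.666667 = 6.770137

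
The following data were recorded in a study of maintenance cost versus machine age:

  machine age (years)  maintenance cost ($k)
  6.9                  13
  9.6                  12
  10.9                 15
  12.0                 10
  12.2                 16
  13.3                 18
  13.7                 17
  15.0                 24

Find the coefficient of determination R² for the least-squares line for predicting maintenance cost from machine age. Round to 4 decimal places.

0.4786

n = 8, Σx = 93.6, Σy = 125, Σxy = 1515.9, Σx² = 1141, Σy² = 2083
Sxx = Σx² − (Σx)²/n = 1141 − 1095.12 = 45.88
Sxy = Σxy − (Σx)(Σy)/n = 1515.9 − 1462.5 = 53.4
Syy = Σy² − (Σy)²/n = 2083 − 1953.125 = 129.875
R² = Sxy²/(Sxx·Syy) = (53.4)²/(45.88·129.875) = 0.478557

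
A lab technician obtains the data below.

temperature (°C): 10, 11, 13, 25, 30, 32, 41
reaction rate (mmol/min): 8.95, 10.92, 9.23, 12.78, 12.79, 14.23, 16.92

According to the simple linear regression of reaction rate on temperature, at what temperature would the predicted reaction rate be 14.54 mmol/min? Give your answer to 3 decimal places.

n = 7, Σx = 162, Σy = 85.82, Σxy = 2181.89, Σx² = 4620
Sxx = Σx² − (Σx)²/n = 4620 − 3749.142857 = 870.857143
Sxy = Σxy − (Σx)(Σy)/n = 2181.89 − 1986.12 = 195.77
b = Sxy/Sxx = 195.77/870.857143 = 0.224802
a = ȳ − b·x̄ = 12.26 − 0.224802·23.142857 = 7.057451
Set a + b·x = 14.54: x = (14.54 − 7.057451) / 0.224802 = 33.285138

33.285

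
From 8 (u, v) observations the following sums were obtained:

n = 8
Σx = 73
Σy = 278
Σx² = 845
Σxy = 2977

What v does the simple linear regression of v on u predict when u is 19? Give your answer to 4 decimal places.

59.0545

Sxx = Σx² − (Σx)²/n = 845 − 666.125 = 178.875
Sxy = Σxy − (Σx)(Σy)/n = 2977 − 2536.75 = 440.25
b = Sxy/Sxx = 440.25/178.875 = 2.461216
a = ȳ − b·x̄ = 34.75 − 2.461216·9.125 = 12.291405
ŷ(19) = a + b·19 = 12.291405 + 2.461216·19 = 59.054507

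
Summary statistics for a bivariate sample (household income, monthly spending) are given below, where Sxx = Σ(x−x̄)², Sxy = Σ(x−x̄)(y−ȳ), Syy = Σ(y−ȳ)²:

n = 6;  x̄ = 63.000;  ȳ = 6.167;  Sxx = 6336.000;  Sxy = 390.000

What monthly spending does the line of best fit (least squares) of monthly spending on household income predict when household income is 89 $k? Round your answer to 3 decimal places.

b = Sxy/Sxx = 390/6336 = 0.061553
a = ȳ − b·x̄ = 6.167 − 0.061553·63 = 2.289159
ŷ(89) = a + b·89 = 2.289159 + 0.061553·89 = 7.767379

7.767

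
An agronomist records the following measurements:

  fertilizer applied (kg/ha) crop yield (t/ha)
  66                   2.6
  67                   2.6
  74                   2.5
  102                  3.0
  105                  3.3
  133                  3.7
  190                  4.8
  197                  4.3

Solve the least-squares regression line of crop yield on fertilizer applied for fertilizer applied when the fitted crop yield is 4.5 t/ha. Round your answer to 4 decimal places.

189.3908

n = 8, Σx = 934, Σy = 26.8, Σxy = 3434.5, Σx² = 128348
Sxx = Σx² − (Σx)²/n = 128348 − 109044.5 = 19303.5
Sxy = Σxy − (Σx)(Σy)/n = 3434.5 − 3128.9 = 305.6
b = Sxy/Sxx = 305.6/19303.5 = 0.015831
a = ȳ − b·x̄ = 3.35 − 0.015831·116.75 = 1.501693
Set a + b·x = 4.5: x = (4.5 − 1.501693) / 0.015831 = 189.390789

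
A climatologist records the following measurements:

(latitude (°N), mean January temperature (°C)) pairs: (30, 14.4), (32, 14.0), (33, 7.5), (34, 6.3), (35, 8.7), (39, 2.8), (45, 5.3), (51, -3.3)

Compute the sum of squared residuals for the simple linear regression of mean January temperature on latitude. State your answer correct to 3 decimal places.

54.615

n = 8, Σx = 299, Σy = 55.7, Σxy = 1825.6, Σx² = 11541, Σy² = 621.81
Sxx = Σx² − (Σx)²/n = 11541 − 11175.125 = 365.875
Sxy = Σxy − (Σx)(Σy)/n = 1825.6 − 2081.7875 = -256.1875
Syy = Σy² − (Σy)²/n = 621.81 − 387.81125 = 233.99875
b = Sxy/Sxx = -256.1875/365.875 = -0.700205
SSE = Syy − b·Sxy = 233.99875 − (-0.700205)·(-256.1875) = 54.614985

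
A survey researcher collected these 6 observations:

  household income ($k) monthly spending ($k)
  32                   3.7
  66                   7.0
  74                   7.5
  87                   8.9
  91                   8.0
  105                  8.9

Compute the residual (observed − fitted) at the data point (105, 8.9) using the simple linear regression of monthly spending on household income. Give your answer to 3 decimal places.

n = 6, Σx = 455, Σy = 44, Σxy = 3572.2, Σx² = 37731
Sxx = Σx² − (Σx)²/n = 37731 − 34504.166667 = 3226.833333
Sxy = Σxy − (Σx)(Σy)/n = 3572.2 − 3336.666667 = 235.533333
b = Sxy/Sxx = 235.533333/3226.833333 = 0.072992
a = ȳ − b·x̄ = 7.333333 − 0.072992·75.833333 = 1.798099
ŷ(105) = 1.798099 + 0.072992·105 = 9.462270
residual = y − ŷ = 8.9 − 9.462270 = -0.562270

-0.562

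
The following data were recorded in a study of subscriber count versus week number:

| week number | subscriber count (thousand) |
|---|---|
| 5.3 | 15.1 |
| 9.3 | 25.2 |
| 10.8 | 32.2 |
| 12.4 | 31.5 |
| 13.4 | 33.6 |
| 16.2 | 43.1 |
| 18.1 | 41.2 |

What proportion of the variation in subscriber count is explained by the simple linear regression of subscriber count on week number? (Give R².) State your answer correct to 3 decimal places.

0.937

n = 7, Σx = 85.5, Σy = 221.9, Σxy = 2946.93, Σx² = 1154.59, Σy² = 7576.15
Sxx = Σx² − (Σx)²/n = 1154.59 − 1044.321429 = 110.268571
Sxy = Σxy − (Σx)(Σy)/n = 2946.93 − 2710.35 = 236.58
Syy = Σy² − (Σy)²/n = 7576.15 − 7034.23 = 541.92
R² = Sxy²/(Sxx·Syy) = (236.58)²/(110.268571·541.92) = 0.936632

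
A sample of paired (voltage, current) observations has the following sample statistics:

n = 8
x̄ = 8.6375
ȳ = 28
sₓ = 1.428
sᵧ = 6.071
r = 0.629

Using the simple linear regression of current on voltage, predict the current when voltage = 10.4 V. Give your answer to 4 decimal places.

b = r · sᵧ/sₓ = 0.629 · 6.071/1.428 = 2.674131
a = ȳ − b·x̄ = 28 − 2.674131·8.6375 = 4.902194
ŷ(10.4) = a + b·10.4 = 4.902194 + 2.674131·10.4 = 32.713156

32.7132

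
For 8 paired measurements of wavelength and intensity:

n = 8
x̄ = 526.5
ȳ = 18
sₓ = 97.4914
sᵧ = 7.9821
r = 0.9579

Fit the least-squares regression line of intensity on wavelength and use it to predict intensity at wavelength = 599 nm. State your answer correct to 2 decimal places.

23.69

b = r · sᵧ/sₓ = 0.9579 · 7.9821/97.4914 = 0.078428
a = ȳ − b·x̄ = 18 − 0.078428·526.5 = -23.292332
ŷ(599) = a + b·599 = -23.292332 + 0.078428·599 = 23.686029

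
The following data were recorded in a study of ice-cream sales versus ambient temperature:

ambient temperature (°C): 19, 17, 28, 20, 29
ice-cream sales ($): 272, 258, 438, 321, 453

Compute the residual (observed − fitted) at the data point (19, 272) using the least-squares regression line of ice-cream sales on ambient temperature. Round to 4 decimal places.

n = 5, Σx = 113, Σy = 1742, Σxy = 41375, Σx² = 2675
Sxx = Σx² − (Σx)²/n = 2675 − 2553.8 = 121.2
Sxy = Σxy − (Σx)(Σy)/n = 41375 − 39369.2 = 2005.8
b = Sxy/Sxx = 2005.8/121.2 = 16.549505
a = ȳ − b·x̄ = 348.4 − 16.549505·22.6 = -25.618812
ŷ(19) = -25.618812 + 16.549505·19 = 288.821782
residual = y − ŷ = 272 − 288.821782 = -16.821782

-16.8218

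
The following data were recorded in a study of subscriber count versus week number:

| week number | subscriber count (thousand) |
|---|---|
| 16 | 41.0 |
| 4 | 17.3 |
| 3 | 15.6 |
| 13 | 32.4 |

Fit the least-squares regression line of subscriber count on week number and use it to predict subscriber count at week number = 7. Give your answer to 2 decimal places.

n = 4, Σx = 36, Σy = 106.3, Σxy = 1193.2, Σx² = 450
Sxx = Σx² − (Σx)²/n = 450 − 324 = 126
Sxy = Σxy − (Σx)(Σy)/n = 1193.2 − 956.7 = 236.5
b = Sxy/Sxx = 236.5/126 = 1.876984
a = ȳ − b·x̄ = 26.575 − 1.876984·9 = 9.682143
ŷ(7) = a + b·7 = 9.682143 + 1.876984·7 = 22.821032

22.82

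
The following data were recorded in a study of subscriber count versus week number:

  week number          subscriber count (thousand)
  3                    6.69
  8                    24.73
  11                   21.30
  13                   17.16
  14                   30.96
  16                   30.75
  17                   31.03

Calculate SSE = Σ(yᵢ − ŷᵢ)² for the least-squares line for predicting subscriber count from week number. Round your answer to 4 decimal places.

n = 7, Σx = 82, Σy = 162.62, Σxy = 2128.24, Σx² = 1104, Σy² = 4271.4296
Sxx = Σx² − (Σx)²/n = 1104 − 960.571429 = 143.428571
Sxy = Σxy − (Σx)(Σy)/n = 2128.24 − 1904.977143 = 223.262857
Syy = Σy² − (Σy)²/n = 4271.4296 − 3777.894914 = 493.534686
b = Sxy/Sxx = 223.262857/143.428571 = 1.556614
SSE = Syy − b·Sxy = 493.534686 − 1.556614·223.262857 = 146.000698

146.0007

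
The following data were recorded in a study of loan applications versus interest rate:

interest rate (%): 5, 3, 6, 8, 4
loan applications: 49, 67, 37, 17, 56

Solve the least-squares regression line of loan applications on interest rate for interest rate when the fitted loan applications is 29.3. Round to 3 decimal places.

6.799

n = 5, Σx = 26, Σy = 226, Σxy = 1028, Σx² = 150
Sxx = Σx² − (Σx)²/n = 150 − 135.2 = 14.8
Sxy = Σxy − (Σx)(Σy)/n = 1028 − 1175.2 = -147.2
b = Sxy/Sxx = -147.2/14.8 = -9.945946
a = ȳ − b·x̄ = 45.2 − (-9.945946)·5.2 = 96.918919
Set a + b·x = 29.3: x = (29.3 − 96.918919) / (-9.945946) = 6.798641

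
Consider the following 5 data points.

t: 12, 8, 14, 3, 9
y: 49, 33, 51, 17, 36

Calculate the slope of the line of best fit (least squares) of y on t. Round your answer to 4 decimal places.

n = 5, Σx = 46, Σy = 186, Σxy = 1941, Σx² = 494
Sxx = Σx² − (Σx)²/n = 494 − 423.2 = 70.8
Sxy = Σxy − (Σx)(Σy)/n = 1941 − 1711.2 = 229.8
b = Sxy/Sxx = 229.8/70.8 = 3.245763

3.2458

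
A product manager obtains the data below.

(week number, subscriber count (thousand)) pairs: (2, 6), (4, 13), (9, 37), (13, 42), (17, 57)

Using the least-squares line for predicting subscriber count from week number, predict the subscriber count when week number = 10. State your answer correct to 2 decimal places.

34.36

n = 5, Σx = 45, Σy = 155, Σxy = 1912, Σx² = 559
Sxx = Σx² − (Σx)²/n = 559 − 405 = 154
Sxy = Σxy − (Σx)(Σy)/n = 1912 − 1395 = 517
b = Sxy/Sxx = 517/154 = 3.357143
a = ȳ − b·x̄ = 31 − 3.357143·9 = 0.785714
ŷ(10) = a + b·10 = 0.785714 + 3.357143·10 = 34.357143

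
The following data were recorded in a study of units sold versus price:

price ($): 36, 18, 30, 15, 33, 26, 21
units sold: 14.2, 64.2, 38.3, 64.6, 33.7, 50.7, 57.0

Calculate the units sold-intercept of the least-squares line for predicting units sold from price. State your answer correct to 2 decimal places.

n = 7, Σx = 179, Σy = 322.7, Σxy = 7412.1, Σx² = 4951
Sxx = Σx² − (Σx)²/n = 4951 − 4577.285714 = 373.714286
Sxy = Σxy − (Σx)(Σy)/n = 7412.1 − 8251.9 = -839.8
b = Sxy/Sxx = -839.8/373.714286 = -2.247171
a = ȳ − b·x̄ = 46.1 − (-2.247171)·25.571429 = 103.563379

103.56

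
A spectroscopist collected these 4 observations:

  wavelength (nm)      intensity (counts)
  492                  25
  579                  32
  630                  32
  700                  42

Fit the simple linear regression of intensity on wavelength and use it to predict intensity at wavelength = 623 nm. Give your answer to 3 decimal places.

34.486

n = 4, Σx = 2401, Σy = 131, Σxy = 80388, Σx² = 1464205
Sxx = Σx² − (Σx)²/n = 1464205 − 1441200.25 = 23004.75
Sxy = Σxy − (Σx)(Σy)/n = 80388 − 78632.75 = 1755.25
b = Sxy/Sxx = 1755.25/23004.75 = 0.076299
a = ȳ − b·x̄ = 32.75 − 0.076299·600.25 = -13.048751
ŷ(623) = a + b·623 = -13.048751 + 0.076299·623 = 34.485813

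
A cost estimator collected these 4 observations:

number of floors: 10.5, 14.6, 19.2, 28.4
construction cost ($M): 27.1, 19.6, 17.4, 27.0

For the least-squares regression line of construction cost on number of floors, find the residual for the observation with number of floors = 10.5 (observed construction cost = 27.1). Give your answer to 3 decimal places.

n = 4, Σx = 72.7, Σy = 91.1, Σxy = 1671.59, Σx² = 1498.61
Sxx = Σx² − (Σx)²/n = 1498.61 − 1321.3225 = 177.2875
Sxy = Σxy − (Σx)(Σy)/n = 1671.59 − 1655.7425 = 15.8475
b = Sxy/Sxx = 15.8475/177.2875 = 0.089389
a = ȳ − b·x̄ = 22.775 − 0.089389·18.175 = 21.150360
ŷ(10.5) = 21.150360 + 0.089389·10.5 = 22.088942
residual = y − ŷ = 27.1 − 22.088942 = 5.011058

5.011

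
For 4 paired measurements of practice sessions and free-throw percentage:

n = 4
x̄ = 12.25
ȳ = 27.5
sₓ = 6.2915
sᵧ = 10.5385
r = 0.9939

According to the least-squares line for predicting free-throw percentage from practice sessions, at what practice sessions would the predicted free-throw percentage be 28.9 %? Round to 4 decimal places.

b = r · sᵧ/sₓ = 0.9939 · 10.5385/6.2915 = 1.664820
a = ȳ − b·x̄ = 27.5 − 1.664820·12.25 = 7.105955
Set a + b·x = 28.9: x = (28.9 − 7.105955) / 1.664820 = 13.090932

13.0909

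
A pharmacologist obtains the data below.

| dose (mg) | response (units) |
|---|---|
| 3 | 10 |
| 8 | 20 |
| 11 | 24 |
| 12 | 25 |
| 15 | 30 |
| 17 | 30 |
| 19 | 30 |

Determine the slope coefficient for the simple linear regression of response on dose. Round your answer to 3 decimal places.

n = 7, Σx = 85, Σy = 169, Σxy = 2284, Σx² = 1213
Sxx = Σx² − (Σx)²/n = 1213 − 1032.142857 = 180.857143
Sxy = Σxy − (Σx)(Σy)/n = 2284 − 2052.142857 = 231.857143
b = Sxy/Sxx = 231.857143/180.857143 = 1.281991

1.282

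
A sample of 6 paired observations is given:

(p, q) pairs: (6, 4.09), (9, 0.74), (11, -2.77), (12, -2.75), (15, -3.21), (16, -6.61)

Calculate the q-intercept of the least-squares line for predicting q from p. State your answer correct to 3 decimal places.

n = 6, Σx = 69, Σy = -10.51, Σxy = -186.18, Σx² = 863
Sxx = Σx² − (Σx)²/n = 863 − 793.5 = 69.5
Sxy = Σxy − (Σx)(Σy)/n = -186.18 − (-120.865) = -65.315
b = Sxy/Sxx = -65.315/69.5 = -0.939784
a = ȳ − b·x̄ = -1.751667 − (-0.939784)·11.5 = 9.055851

9.056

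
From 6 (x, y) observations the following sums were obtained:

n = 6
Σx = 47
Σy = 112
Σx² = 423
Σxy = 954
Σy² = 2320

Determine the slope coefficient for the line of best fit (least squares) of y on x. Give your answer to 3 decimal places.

Sxx = Σx² − (Σx)²/n = 423 − 368.166667 = 54.833333
Sxy = Σxy − (Σx)(Σy)/n = 954 − 877.333333 = 76.666667
b = Sxy/Sxx = 76.666667/54.833333 = 1.398176

1.398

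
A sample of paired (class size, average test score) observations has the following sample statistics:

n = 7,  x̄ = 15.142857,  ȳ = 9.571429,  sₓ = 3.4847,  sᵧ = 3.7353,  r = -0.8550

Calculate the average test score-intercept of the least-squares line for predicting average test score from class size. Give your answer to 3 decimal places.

23.450

b = r · sᵧ/sₓ = -0.855 · 3.7353/3.4847 = -0.916487
a = ȳ − b·x̄ = 9.571429 − (-0.916487)·15.142857 = 23.449657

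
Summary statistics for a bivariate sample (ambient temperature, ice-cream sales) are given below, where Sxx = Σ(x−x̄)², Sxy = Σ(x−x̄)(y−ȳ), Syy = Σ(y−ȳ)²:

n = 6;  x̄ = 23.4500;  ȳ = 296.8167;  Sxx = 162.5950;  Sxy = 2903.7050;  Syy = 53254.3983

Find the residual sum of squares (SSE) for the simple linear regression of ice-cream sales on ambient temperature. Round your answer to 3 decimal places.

b = Sxy/Sxx = 2903.705/162.595 = 17.858513
SSE = Syy − b·Sxy = 53254.3983 − 17.858513·2903.705 = 1398.543403

1398.543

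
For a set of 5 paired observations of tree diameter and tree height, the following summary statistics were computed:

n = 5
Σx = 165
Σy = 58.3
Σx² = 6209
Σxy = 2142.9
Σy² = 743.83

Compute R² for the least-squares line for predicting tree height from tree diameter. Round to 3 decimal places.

Sxx = Σx² − (Σx)²/n = 6209 − 5445 = 764
Sxy = Σxy − (Σx)(Σy)/n = 2142.9 − 1923.9 = 219
Syy = Σy² − (Σy)²/n = 743.83 − 679.778 = 64.052
R² = Sxy²/(Sxx·Syy) = (219)²/(764·64.052) = 0.980081

0.980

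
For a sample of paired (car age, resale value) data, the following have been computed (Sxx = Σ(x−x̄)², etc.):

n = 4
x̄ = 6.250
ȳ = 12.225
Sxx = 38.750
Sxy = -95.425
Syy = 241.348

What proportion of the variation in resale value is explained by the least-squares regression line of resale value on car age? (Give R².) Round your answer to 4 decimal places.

R² = Sxy²/(Sxx·Syy) = (-95.425)²/(38.75·241.348) = 0.973664

0.9737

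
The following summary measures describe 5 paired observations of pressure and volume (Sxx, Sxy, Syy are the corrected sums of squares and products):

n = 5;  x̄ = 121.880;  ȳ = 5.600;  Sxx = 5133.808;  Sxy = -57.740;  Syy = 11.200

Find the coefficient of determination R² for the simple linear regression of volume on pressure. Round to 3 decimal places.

R² = Sxy²/(Sxx·Syy) = (-57.74)²/(5133.808·11.2) = 0.057982

0.058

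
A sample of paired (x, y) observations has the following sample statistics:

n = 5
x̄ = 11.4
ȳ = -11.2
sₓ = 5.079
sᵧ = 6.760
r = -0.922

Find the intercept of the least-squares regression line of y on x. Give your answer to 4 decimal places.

2.7896

b = r · sᵧ/sₓ = -0.922 · 6.76/5.079 = -1.227155
a = ȳ − b·x̄ = -11.2 − (-1.227155)·11.4 = 2.789566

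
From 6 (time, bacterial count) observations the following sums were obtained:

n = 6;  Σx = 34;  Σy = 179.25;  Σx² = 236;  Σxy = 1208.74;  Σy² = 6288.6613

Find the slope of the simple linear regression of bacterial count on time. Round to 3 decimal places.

4.454

Sxx = Σx² − (Σx)²/n = 236 − 192.666667 = 43.333333
Sxy = Σxy − (Σx)(Σy)/n = 1208.74 − 1015.75 = 192.99
b = Sxy/Sxx = 192.99/43.333333 = 4.453615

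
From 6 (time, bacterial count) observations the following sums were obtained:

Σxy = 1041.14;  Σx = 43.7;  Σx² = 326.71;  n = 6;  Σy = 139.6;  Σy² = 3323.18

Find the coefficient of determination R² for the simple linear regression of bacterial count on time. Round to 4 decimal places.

Sxx = Σx² − (Σx)²/n = 326.71 − 318.281667 = 8.428333
Sxy = Σxy − (Σx)(Σy)/n = 1041.14 − 1016.753333 = 24.386667
Syy = Σy² − (Σy)²/n = 3323.18 − 3248.026667 = 75.153333
R² = Sxy²/(Sxx·Syy) = (24.386667)²/(8.428333·75.153333) = 0.938890

0.9389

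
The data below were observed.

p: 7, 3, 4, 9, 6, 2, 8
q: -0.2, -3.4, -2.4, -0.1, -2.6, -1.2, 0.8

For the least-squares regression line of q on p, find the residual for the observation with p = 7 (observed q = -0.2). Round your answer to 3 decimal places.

0.518

n = 7, Σx = 39, Σy = -9.1, Σxy = -33.7, Σx² = 259
Sxx = Σx² − (Σx)²/n = 259 − 217.285714 = 41.714286
Sxy = Σxy − (Σx)(Σy)/n = -33.7 − (-50.7) = 17
b = Sxy/Sxx = 17/41.714286 = 0.407534
a = ȳ − b·x̄ = -1.3 − 0.407534·5.571429 = -3.570548
ŷ(7) = -3.570548 + 0.407534·7 = -0.717808
residual = y − ŷ = -0.2 − (-0.717808) = 0.517808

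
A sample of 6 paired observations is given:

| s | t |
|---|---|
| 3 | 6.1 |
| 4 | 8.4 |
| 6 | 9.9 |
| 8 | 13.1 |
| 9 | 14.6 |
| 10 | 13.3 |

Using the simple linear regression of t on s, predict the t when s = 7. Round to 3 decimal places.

n = 6, Σx = 40, Σy = 65.4, Σxy = 480.5, Σx² = 306
Sxx = Σx² − (Σx)²/n = 306 − 266.666667 = 39.333333
Sxy = Σxy − (Σx)(Σy)/n = 480.5 − 436 = 44.5
b = Sxy/Sxx = 44.5/39.333333 = 1.131356
a = ȳ − b·x̄ = 10.9 − 1.131356·6.666667 = 3.357627
ŷ(7) = a + b·7 = 3.357627 + 1.131356·7 = 11.277119

11.277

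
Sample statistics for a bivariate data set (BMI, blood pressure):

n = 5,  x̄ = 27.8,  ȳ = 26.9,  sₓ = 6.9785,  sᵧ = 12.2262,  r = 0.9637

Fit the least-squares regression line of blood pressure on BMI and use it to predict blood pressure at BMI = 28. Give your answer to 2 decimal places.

27.24

b = r · sᵧ/sₓ = 0.9637 · 12.2262/6.9785 = 1.688384
a = ȳ − b·x̄ = 26.9 − 1.688384·27.8 = -20.037080
ŷ(28) = a + b·28 = -20.037080 + 1.688384·28 = 27.237677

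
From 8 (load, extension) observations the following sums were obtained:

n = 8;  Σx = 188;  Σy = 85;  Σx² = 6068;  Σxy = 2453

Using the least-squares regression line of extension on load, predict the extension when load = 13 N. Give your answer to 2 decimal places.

7.73

Sxx = Σx² − (Σx)²/n = 6068 − 4418 = 1650
Sxy = Σxy − (Σx)(Σy)/n = 2453 − 1997.5 = 455.5
b = Sxy/Sxx = 455.5/1650 = 0.276061
a = ȳ − b·x̄ = 10.625 − 0.276061·23.5 = 4.137576
ŷ(13) = a + b·13 = 4.137576 + 0.276061·13 = 7.726364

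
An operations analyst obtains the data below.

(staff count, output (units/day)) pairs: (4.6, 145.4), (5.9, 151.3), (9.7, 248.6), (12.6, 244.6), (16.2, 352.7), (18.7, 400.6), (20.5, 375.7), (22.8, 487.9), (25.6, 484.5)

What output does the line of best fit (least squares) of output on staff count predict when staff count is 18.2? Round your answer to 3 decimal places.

n = 9, Σx = 136.6, Σy = 2891.3, Σxy = 51489.02, Σx² = 2516.4
Sxx = Σx² − (Σx)²/n = 2516.4 − 2073.284444 = 443.115556
Sxy = Σxy − (Σx)(Σy)/n = 51489.02 − 43883.508889 = 7605.511111
b = Sxy/Sxx = 7605.511111/443.115556 = 17.163720
a = ȳ − b·x̄ = 321.255556 − 17.163720·15.177778 = 60.748435
ŷ(18.2) = a + b·18.2 = 60.748435 + 17.163720·18.2 = 373.128130

373.128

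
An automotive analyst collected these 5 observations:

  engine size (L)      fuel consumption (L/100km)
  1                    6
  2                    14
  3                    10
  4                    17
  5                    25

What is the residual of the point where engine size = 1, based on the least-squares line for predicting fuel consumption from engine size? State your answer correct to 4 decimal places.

n = 5, Σx = 15, Σy = 72, Σxy = 257, Σx² = 55
Sxx = Σx² − (Σx)²/n = 55 − 45 = 10
Sxy = Σxy − (Σx)(Σy)/n = 257 − 216 = 41
b = Sxy/Sxx = 41/10 = 4.1
a = ȳ − b·x̄ = 14.4 − 4.1·3 = 2.1
ŷ(1) = 2.1 + 4.1·1 = 6.2
residual = y − ŷ = 6 − 6.2 = -0.2

-0.2000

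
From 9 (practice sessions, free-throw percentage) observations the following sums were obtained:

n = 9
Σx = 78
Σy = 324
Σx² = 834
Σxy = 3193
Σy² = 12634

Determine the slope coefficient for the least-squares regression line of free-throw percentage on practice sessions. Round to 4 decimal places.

2.4367

Sxx = Σx² − (Σx)²/n = 834 − 676 = 158
Sxy = Σxy − (Σx)(Σy)/n = 3193 − 2808 = 385
b = Sxy/Sxx = 385/158 = 2.436709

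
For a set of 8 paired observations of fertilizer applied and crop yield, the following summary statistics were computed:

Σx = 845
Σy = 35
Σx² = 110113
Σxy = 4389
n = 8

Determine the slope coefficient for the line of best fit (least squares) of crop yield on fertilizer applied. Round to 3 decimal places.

0.033

Sxx = Σx² − (Σx)²/n = 110113 − 89253.125 = 20859.875
Sxy = Σxy − (Σx)(Σy)/n = 4389 − 3696.875 = 692.125
b = Sxy/Sxx = 692.125/20859.875 = 0.033180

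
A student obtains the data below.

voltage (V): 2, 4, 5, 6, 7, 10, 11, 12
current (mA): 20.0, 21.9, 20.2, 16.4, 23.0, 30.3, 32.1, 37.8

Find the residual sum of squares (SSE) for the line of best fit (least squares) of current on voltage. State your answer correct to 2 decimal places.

87.42

n = 8, Σx = 57, Σy = 201.7, Σxy = 1597.7, Σx² = 495, Σy² = 5462.95
Sxx = Σx² − (Σx)²/n = 495 − 406.125 = 88.875
Sxy = Σxy − (Σx)(Σy)/n = 1597.7 − 1437.1125 = 160.5875
Syy = Σy² − (Σy)²/n = 5462.95 − 5085.36125 = 377.58875
b = Sxy/Sxx = 160.5875/88.875 = 1.806892
SSE = Syy − b·Sxy = 377.58875 − 1.806892·160.5875 = 87.424529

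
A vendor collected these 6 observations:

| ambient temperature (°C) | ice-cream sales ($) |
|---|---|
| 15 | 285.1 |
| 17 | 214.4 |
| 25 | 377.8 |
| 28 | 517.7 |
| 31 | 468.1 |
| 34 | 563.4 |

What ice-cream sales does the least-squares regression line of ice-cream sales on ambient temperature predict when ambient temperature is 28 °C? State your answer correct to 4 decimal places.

n = 6, Σx = 150, Σy = 2426.5, Σxy = 65528.6, Σx² = 4040
Sxx = Σx² − (Σx)²/n = 4040 − 3750 = 290
Sxy = Σxy − (Σx)(Σy)/n = 65528.6 − 60662.5 = 4866.1
b = Sxy/Sxx = 4866.1/290 = 16.779655
a = ȳ − b·x̄ = 404.416667 − 16.779655·25 = -15.074713
ŷ(28) = a + b·28 = -15.074713 + 16.779655·28 = 454.755632

454.7556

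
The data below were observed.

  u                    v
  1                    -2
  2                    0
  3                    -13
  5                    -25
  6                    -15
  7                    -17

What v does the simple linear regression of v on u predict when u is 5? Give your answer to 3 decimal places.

-15.107

n = 6, Σx = 24, Σy = -72, Σxy = -375, Σx² = 124
Sxx = Σx² − (Σx)²/n = 124 − 96 = 28
Sxy = Σxy − (Σx)(Σy)/n = -375 − (-288) = -87
b = Sxy/Sxx = -87/28 = -3.107143
a = ȳ − b·x̄ = -12 − (-3.107143)·4 = 0.428571
ŷ(5) = a + b·5 = 0.428571 + (-3.107143)·5 = -15.107143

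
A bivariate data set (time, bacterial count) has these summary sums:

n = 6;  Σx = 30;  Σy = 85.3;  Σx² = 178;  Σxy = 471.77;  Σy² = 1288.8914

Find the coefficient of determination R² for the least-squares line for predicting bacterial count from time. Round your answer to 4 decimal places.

0.9604

Sxx = Σx² − (Σx)²/n = 178 − 150 = 28
Sxy = Σxy − (Σx)(Σy)/n = 471.77 − 426.5 = 45.27
Syy = Σy² − (Σy)²/n = 1288.8914 − 1212.681667 = 76.209733
R² = Sxy²/(Sxx·Syy) = (45.27)²/(28·76.209733) = 0.960401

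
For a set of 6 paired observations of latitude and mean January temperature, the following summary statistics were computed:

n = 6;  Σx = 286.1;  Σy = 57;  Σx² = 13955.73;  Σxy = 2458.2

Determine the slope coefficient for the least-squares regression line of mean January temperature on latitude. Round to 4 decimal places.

Sxx = Σx² − (Σx)²/n = 13955.73 − 13642.201667 = 313.528333
Sxy = Σxy − (Σx)(Σy)/n = 2458.2 − 2717.95 = -259.75
b = Sxy/Sxx = -259.75/313.528333 = -0.828474

-0.8285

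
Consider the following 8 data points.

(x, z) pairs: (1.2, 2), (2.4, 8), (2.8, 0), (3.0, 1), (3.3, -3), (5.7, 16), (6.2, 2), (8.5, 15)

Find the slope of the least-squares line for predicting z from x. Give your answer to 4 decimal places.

n = 8, Σx = 33.1, Σy = 41, Σxy = 245.8, Σx² = 178.11
Sxx = Σx² − (Σx)²/n = 178.11 − 136.95125 = 41.15875
Sxy = Σxy − (Σx)(Σy)/n = 245.8 − 169.6375 = 76.1625
b = Sxy/Sxx = 76.1625/41.15875 = 1.850457

1.8505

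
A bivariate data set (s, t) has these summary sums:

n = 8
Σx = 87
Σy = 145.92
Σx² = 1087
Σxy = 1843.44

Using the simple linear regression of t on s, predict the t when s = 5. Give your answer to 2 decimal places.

Sxx = Σx² − (Σx)²/n = 1087 − 946.125 = 140.875
Sxy = Σxy − (Σx)(Σy)/n = 1843.44 − 1586.88 = 256.56
b = Sxy/Sxx = 256.56/140.875 = 1.821189
a = ȳ − b·x̄ = 18.24 − 1.821189·10.875 = -1.565430
ŷ(5) = a + b·5 = -1.565430 + 1.821189·5 = 7.540515

7.54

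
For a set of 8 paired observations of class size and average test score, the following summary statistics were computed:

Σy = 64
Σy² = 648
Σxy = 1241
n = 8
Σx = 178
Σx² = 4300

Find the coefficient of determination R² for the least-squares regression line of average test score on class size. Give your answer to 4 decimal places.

0.7253

Sxx = Σx² − (Σx)²/n = 4300 − 3960.5 = 339.5
Sxy = Σxy − (Σx)(Σy)/n = 1241 − 1424 = -183
Syy = Σy² − (Σy)²/n = 648 − 512 = 136
R² = Sxy²/(Sxx·Syy) = (-183)²/(339.5·136) = 0.725310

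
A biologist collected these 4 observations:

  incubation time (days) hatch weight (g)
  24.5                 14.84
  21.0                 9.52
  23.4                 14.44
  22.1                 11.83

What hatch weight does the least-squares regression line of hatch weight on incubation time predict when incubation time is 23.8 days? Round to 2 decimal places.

n = 4, Σx = 91, Σy = 50.63, Σxy = 1162.839, Σx² = 2077.22
Sxx = Σx² − (Σx)²/n = 2077.22 − 2070.25 = 6.97
Sxy = Σxy − (Σx)(Σy)/n = 1162.839 − 1151.8325 = 11.0065
b = Sxy/Sxx = 11.0065/6.97 = 1.579125
a = ȳ − b·x̄ = 12.6575 − 1.579125·22.75 = -23.267590
ŷ(23.8) = a + b·23.8 = -23.267590 + 1.579125·23.8 = 14.315581

14.32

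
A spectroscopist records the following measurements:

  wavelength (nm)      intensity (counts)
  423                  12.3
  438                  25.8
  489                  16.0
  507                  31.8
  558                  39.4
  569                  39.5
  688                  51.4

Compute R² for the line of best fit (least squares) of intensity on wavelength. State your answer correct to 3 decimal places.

0.824

n = 7, Σx = 3672, Σy = 216.2, Σxy = 120273.8, Σx² = 1975412, Σy² = 7838.74
Sxx = Σx² − (Σx)²/n = 1975412 − 1926226.285714 = 49185.714286
Sxy = Σxy − (Σx)(Σy)/n = 120273.8 − 113412.342857 = 6861.457143
Syy = Σy² − (Σy)²/n = 7838.74 − 6677.491429 = 1161.248571
R² = Sxy²/(Sxx·Syy) = (6861.457143)²/(49185.714286·1161.248571) = 0.824268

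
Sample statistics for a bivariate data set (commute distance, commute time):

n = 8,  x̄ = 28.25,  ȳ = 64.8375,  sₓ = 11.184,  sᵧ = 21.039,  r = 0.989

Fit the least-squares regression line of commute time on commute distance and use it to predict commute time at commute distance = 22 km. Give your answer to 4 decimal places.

53.2095

b = r · sᵧ/sₓ = 0.989 · 21.039/11.184 = 1.860477
a = ȳ − b·x̄ = 64.8375 − 1.860477·28.25 = 12.279034
ŷ(22) = a + b·22 = 12.279034 + 1.860477·22 = 53.209521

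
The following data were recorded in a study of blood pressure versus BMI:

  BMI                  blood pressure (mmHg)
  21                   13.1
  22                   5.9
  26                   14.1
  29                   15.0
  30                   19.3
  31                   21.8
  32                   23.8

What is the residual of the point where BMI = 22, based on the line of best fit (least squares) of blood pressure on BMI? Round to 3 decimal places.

n = 7, Σx = 191, Σy = 113, Σxy = 3222.9, Σx² = 5327
Sxx = Σx² − (Σx)²/n = 5327 − 5211.571429 = 115.428571
Sxy = Σxy − (Σx)(Σy)/n = 3222.9 − 3083.285714 = 139.614286
b = Sxy/Sxx = 139.614286/115.428571 = 1.209530
a = ȳ − b·x̄ = 16.142857 − 1.209530·27.285714 = -16.860025
ŷ(22) = -16.860025 + 1.209530·22 = 9.749629
residual = y − ŷ = 5.9 − 9.749629 = -3.849629

-3.850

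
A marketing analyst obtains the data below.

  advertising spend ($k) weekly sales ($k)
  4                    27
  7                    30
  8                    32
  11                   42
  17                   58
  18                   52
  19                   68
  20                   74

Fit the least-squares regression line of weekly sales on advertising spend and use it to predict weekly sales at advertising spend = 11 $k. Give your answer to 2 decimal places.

n = 8, Σx = 104, Σy = 383, Σxy = 5730, Σx² = 1624
Sxx = Σx² − (Σx)²/n = 1624 − 1352 = 272
Sxy = Σxy − (Σx)(Σy)/n = 5730 − 4979 = 751
b = Sxy/Sxx = 751/272 = 2.761029
a = ȳ − b·x̄ = 47.875 − 2.761029·13 = 11.981618
ŷ(11) = a + b·11 = 11.981618 + 2.761029·11 = 42.352941

42.35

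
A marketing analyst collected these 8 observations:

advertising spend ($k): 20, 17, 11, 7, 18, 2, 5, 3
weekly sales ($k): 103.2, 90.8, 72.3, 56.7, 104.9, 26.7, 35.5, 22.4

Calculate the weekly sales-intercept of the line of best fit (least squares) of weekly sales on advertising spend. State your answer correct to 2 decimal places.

n = 8, Σx = 83, Σy = 512.5, Σxy = 6986.1, Σx² = 1221
Sxx = Σx² − (Σx)²/n = 1221 − 861.125 = 359.875
Sxy = Σxy − (Σx)(Σy)/n = 6986.1 − 5317.1875 = 1668.9125
b = Sxy/Sxx = 1668.9125/359.875 = 4.637478
a = ȳ − b·x̄ = 64.0625 − 4.637478·10.375 = 15.948663

15.95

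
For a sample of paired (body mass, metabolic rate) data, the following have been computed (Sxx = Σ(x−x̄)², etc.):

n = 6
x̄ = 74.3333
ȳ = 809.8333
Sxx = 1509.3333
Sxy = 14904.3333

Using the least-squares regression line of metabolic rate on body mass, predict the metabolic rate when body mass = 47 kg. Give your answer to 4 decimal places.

539.9230

b = Sxy/Sxx = 14904.3333/1509.3333 = 9.874779
a = ȳ − b·x̄ = 809.8333 − 9.874779·74.3333 = 75.808364
ŷ(47) = a + b·47 = 75.808364 + 9.874779·47 = 539.922994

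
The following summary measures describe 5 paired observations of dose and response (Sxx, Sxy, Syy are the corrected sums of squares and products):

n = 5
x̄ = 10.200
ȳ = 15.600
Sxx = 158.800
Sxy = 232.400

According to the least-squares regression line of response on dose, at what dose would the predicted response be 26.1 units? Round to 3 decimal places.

b = Sxy/Sxx = 232.4/158.8 = 1.463476
a = ȳ − b·x̄ = 15.6 − 1.463476·10.2 = 0.672544
Set a + b·x = 26.1: x = (26.1 − 0.672544) / 1.463476 = 17.374699

17.375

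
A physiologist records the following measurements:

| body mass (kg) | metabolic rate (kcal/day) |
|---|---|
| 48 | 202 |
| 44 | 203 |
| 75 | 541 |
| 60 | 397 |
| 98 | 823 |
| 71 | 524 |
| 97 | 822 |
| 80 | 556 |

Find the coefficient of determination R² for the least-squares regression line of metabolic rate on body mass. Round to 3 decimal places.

n = 8, Σx = 573, Σy = 4068, Σxy = 325095, Σx² = 43919, Σy² = 2469028
Sxx = Σx² − (Σx)²/n = 43919 − 41041.125 = 2877.875
Sxy = Σxy − (Σx)(Σy)/n = 325095 − 291370.5 = 33724.5
Syy = Σy² − (Σy)²/n = 2469028 − 2068578 = 400450
R² = Sxy²/(Sxx·Syy) = (33724.5)²/(2877.875·400450) = 0.986895

0.987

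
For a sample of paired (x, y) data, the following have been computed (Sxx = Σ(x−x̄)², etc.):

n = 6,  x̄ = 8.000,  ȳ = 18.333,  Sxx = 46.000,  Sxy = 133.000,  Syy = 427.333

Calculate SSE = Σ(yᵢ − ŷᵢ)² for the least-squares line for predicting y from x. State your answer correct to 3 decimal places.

42.790

b = Sxy/Sxx = 133/46 = 2.891304
SSE = Syy − b·Sxy = 427.333 − 2.891304·133 = 42.789522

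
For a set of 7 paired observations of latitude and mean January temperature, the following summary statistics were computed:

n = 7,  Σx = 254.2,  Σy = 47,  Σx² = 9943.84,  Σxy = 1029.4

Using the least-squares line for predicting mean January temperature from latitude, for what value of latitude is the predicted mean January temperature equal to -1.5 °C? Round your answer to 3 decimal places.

44.958

Sxx = Σx² − (Σx)²/n = 9943.84 − 9231.091429 = 712.748571
Sxy = Σxy − (Σx)(Σy)/n = 1029.4 − 1706.771429 = -677.371429
b = Sxy/Sxx = -677.371429/712.748571 = -0.950365
a = ȳ − b·x̄ = 6.714286 − (-0.950365)·36.314286 = 41.226119
Set a + b·x = -1.5: x = (-1.5 − 41.226119) / (-0.950365) = 44.957580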